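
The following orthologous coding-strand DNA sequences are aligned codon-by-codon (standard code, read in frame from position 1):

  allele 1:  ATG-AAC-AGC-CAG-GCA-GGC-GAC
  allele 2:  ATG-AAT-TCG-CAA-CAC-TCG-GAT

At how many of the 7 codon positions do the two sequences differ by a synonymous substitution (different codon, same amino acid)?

Codon 1: ATG Met / ATG Met — identical.
Codon 2: AAC Asn / AAT Asn — synonymous.
Codon 3: AGC Ser / TCG Ser — synonymous.
Codon 4: CAG Gln / CAA Gln — synonymous.
Codon 5: GCA Ala / CAC His — nonsynonymous.
Codon 6: GGC Gly / TCG Ser — nonsynonymous.
Codon 7: GAC Asp / GAT Asp — synonymous.
Synonymous differences: 4.

4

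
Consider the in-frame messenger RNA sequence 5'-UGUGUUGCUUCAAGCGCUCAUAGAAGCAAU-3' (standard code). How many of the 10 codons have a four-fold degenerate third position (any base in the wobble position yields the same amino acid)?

Codon 1 UGU (Cys): third position 2-fold.
Codon 2 GUU (Val): third position 4-fold.
Codon 3 GCU (Ala): third position 4-fold.
Codon 4 UCA (Ser): third position 4-fold.
Codon 5 AGC (Ser): third position 2-fold.
Codon 6 GCU (Ala): third position 4-fold.
Codon 7 CAU (His): third position 2-fold.
Codon 8 AGA (Arg): third position 2-fold.
Codon 9 AGC (Ser): third position 2-fold.
Codon 10 AAU (Asn): third position 2-fold.
Four-fold degenerate third positions: 4.

4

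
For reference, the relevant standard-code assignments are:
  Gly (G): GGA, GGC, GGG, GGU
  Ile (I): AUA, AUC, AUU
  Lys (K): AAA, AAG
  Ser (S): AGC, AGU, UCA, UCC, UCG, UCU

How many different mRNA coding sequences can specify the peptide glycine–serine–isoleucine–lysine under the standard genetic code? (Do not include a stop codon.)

144

Gly: 4 codons.
Ser: 6 codons.
Ile: 3 codons.
Lys: 2 codons.
4 × 6 × 3 × 2 = 144.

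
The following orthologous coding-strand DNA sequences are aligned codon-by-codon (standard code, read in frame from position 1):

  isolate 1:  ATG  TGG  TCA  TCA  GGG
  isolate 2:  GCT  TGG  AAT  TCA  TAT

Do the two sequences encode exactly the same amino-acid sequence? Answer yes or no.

Codon 1: ATG Met / GCT Ala — nonsynonymous.
Codon 2: TGG Trp / TGG Trp — identical.
Codon 3: TCA Ser / AAT Asn — nonsynonymous.
Codon 4: TCA Ser / TCA Ser — identical.
Codon 5: GGG Gly / TAT Tyr — nonsynonymous.
Nonsynonymous differences: 3 → different protein.

no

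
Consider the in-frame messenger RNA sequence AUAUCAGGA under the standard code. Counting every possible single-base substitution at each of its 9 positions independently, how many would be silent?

Codon 1 (AUA, Ile): 2 synonymous substitutions.
Codon 2 (UCA, Ser): 3 synonymous substitutions.
Codon 3 (GGA, Gly): 3 synonymous substitutions.
Total: 2 + 3 + 3 = 8.

8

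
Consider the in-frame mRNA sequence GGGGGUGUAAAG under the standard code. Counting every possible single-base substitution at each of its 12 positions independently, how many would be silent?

Codon 1 (GGG, Gly): 3 synonymous substitutions.
Codon 2 (GGU, Gly): 3 synonymous substitutions.
Codon 3 (GUA, Val): 3 synonymous substitutions.
Codon 4 (AAG, Lys): 1 synonymous substitution.
Total: 3 + 3 + 3 + 1 = 10.

10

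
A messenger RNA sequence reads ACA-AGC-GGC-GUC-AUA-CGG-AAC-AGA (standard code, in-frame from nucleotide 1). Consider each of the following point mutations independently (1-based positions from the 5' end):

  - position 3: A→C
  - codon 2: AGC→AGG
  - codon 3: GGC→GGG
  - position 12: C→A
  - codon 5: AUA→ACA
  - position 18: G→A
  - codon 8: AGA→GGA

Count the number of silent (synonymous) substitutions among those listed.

4

Codon 1: ACA (Thr) → ACC (Thr) — synonymous.
Codon 2: AGC (Ser) → AGG (Arg) — missense.
Codon 3: GGC (Gly) → GGG (Gly) — synonymous.
Codon 4: GUC (Val) → GUA (Val) — synonymous.
Codon 5: AUA (Ile) → ACA (Thr) — missense.
Codon 6: CGG (Arg) → CGA (Arg) — synonymous.
Codon 8: AGA (Arg) → GGA (Gly) — missense.
Synonymous: 4 of 7.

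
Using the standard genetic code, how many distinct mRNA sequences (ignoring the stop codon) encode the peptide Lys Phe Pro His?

Lys: 2 codons.
Phe: 2 codons.
Pro: 4 codons.
His: 2 codons.
2 × 2 × 4 × 2 = 32.

32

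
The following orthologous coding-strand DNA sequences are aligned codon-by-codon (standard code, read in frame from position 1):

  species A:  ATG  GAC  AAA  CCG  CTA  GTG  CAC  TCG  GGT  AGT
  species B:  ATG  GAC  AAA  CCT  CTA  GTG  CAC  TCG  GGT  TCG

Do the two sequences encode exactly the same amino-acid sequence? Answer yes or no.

Codon 1: ATG Met / ATG Met — identical.
Codon 2: GAC Asp / GAC Asp — identical.
Codon 3: AAA Lys / AAA Lys — identical.
Codon 4: CCG Pro / CCT Pro — synonymous.
Codon 5: CTA Leu / CTA Leu — identical.
Codon 6: GTG Val / GTG Val — identical.
Codon 7: CAC His / CAC His — identical.
Codon 8: TCG Ser / TCG Ser — identical.
Codon 9: GGT Gly / GGT Gly — identical.
Codon 10: AGT Ser / TCG Ser — synonymous.
Nonsynonymous differences: 0 → same protein.

yes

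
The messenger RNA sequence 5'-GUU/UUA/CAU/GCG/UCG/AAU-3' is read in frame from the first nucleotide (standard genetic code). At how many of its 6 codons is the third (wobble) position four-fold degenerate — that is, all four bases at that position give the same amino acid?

Codon 1 GUU (Val): third position 4-fold.
Codon 2 UUA (Leu): third position 2-fold.
Codon 3 CAU (His): third position 2-fold.
Codon 4 GCG (Ala): third position 4-fold.
Codon 5 UCG (Ser): third position 4-fold.
Codon 6 AAU (Asn): third position 2-fold.
Four-fold degenerate third positions: 3.

3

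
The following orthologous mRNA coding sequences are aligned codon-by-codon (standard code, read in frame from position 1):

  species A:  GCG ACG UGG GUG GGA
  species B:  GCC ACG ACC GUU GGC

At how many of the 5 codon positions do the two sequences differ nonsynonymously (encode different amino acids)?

Codon 1: GCG Ala / GCC Ala — synonymous.
Codon 2: ACG Thr / ACG Thr — identical.
Codon 3: UGG Trp / ACC Thr — nonsynonymous.
Codon 4: GUG Val / GUU Val — synonymous.
Codon 5: GGA Gly / GGC Gly — synonymous.
Nonsynonymous differences: 1.

1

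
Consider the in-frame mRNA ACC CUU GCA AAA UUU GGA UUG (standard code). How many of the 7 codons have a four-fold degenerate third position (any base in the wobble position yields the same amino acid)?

Codon 1 ACC (Thr): third position 4-fold.
Codon 2 CUU (Leu): third position 4-fold.
Codon 3 GCA (Ala): third position 4-fold.
Codon 4 AAA (Lys): third position 2-fold.
Codon 5 UUU (Phe): third position 2-fold.
Codon 6 GGA (Gly): third position 4-fold.
Codon 7 UUG (Leu): third position 2-fold.
Four-fold degenerate third positions: 4.

4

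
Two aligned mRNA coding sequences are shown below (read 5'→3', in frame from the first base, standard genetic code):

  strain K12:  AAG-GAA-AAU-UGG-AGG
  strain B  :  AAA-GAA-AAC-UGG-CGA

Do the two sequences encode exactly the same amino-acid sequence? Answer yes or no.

yes

Codon 1: AAG Lys / AAA Lys — synonymous.
Codon 2: GAA Glu / GAA Glu — identical.
Codon 3: AAU Asn / AAC Asn — synonymous.
Codon 4: UGG Trp / UGG Trp — identical.
Codon 5: AGG Arg / CGA Arg — synonymous.
Nonsynonymous differences: 0 → same protein.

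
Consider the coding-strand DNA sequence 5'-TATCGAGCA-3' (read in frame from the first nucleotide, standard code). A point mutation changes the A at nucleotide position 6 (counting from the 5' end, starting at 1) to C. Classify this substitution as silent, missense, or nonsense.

Position 6 falls in codon 2: CGA → Arg.
After the substitution the codon is CGC → Arg.
Both encode Arg, so the change is synonymous.

silent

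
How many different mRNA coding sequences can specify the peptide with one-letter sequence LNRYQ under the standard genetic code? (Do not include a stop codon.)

288

Leu: 6 codons.
Asn: 2 codons.
Arg: 6 codons.
Tyr: 2 codons.
Gln: 2 codons.
6 × 2 × 6 × 2 × 2 = 288.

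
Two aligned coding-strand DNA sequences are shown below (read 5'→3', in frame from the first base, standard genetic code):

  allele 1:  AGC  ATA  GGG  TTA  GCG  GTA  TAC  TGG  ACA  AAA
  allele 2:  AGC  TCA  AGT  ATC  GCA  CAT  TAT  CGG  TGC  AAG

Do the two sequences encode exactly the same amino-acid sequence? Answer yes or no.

no

Codon 1: AGC Ser / AGC Ser — identical.
Codon 2: ATA Ile / TCA Ser — nonsynonymous.
Codon 3: GGG Gly / AGT Ser — nonsynonymous.
Codon 4: TTA Leu / ATC Ile — nonsynonymous.
Codon 5: GCG Ala / GCA Ala — synonymous.
Codon 6: GTA Val / CAT His — nonsynonymous.
Codon 7: TAC Tyr / TAT Tyr — synonymous.
Codon 8: TGG Trp / CGG Arg — nonsynonymous.
Codon 9: ACA Thr / TGC Cys — nonsynonymous.
Codon 10: AAA Lys / AAG Lys — synonymous.
Nonsynonymous differences: 6 → different protein.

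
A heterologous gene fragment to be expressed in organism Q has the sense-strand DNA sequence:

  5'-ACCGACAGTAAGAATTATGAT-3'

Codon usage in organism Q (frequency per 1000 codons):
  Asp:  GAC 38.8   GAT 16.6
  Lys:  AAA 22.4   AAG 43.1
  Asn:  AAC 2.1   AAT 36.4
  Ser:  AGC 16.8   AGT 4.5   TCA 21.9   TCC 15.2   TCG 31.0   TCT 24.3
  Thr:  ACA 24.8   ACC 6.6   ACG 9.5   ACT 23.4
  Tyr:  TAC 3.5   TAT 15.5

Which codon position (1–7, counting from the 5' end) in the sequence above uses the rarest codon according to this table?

Codon 1 ACC (Thr): 6.6 per 1000.
Codon 2 GAC (Asp): 38.8 per 1000.
Codon 3 AGT (Ser): 4.5 per 1000.
Codon 4 AAG (Lys): 43.1 per 1000.
Codon 5 AAT (Asn): 36.4 per 1000.
Codon 6 TAT (Tyr): 15.5 per 1000.
Codon 7 GAT (Asp): 16.6 per 1000.
Lowest frequency is 4.5 at codon 3.

3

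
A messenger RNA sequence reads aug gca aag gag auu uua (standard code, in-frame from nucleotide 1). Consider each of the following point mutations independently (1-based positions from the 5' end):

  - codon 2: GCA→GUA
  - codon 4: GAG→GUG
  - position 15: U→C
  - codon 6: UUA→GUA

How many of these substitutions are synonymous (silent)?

Codon 2: GCA (Ala) → GUA (Val) — missense.
Codon 4: GAG (Glu) → GUG (Val) — missense.
Codon 5: AUU (Ile) → AUC (Ile) — synonymous.
Codon 6: UUA (Leu) → GUA (Val) — missense.
Synonymous: 1 of 4.

1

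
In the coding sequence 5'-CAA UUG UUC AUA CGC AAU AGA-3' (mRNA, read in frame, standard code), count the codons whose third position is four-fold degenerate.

Codon 1 CAA (Gln): third position 2-fold.
Codon 2 UUG (Leu): third position 2-fold.
Codon 3 UUC (Phe): third position 2-fold.
Codon 4 AUA (Ile): third position 3-fold.
Codon 5 CGC (Arg): third position 4-fold.
Codon 6 AAU (Asn): third position 2-fold.
Codon 7 AGA (Arg): third position 2-fold.
Four-fold degenerate third positions: 1.

1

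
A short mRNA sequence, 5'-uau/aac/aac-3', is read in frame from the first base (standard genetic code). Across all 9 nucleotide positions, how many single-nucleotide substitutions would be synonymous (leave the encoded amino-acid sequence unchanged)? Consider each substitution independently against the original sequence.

3

Codon 1 (UAU, Tyr): 1 synonymous substitution.
Codon 2 (AAC, Asn): 1 synonymous substitution.
Codon 3 (AAC, Asn): 1 synonymous substitution.
Total: 1 + 1 + 1 = 3.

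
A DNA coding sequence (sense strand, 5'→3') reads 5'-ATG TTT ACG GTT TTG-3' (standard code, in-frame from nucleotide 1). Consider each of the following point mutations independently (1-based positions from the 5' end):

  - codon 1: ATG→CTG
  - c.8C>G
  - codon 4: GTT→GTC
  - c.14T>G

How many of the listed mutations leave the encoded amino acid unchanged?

1

Codon 1: ATG (Met) → CTG (Leu) — missense.
Codon 3: ACG (Thr) → AGG (Arg) — missense.
Codon 4: GTT (Val) → GTC (Val) — synonymous.
Codon 5: TTG (Leu) → TGG (Trp) — missense.
Synonymous: 1 of 4.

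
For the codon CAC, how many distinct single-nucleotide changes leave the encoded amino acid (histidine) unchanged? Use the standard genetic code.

Position 1: none → 0 synonymous.
Position 2: none → 0 synonymous.
Position 3: CAT → 1 synonymous.
Total: 0 + 0 + 1 = 1.

1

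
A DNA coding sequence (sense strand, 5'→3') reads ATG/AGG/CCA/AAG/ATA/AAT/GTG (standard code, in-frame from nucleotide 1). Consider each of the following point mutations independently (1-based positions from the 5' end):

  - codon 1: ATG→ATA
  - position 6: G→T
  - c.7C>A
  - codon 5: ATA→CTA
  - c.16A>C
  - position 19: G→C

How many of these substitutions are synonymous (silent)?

Codon 1: ATG (Met) → ATA (Ile) — missense.
Codon 2: AGG (Arg) → AGT (Ser) — missense.
Codon 3: CCA (Pro) → ACA (Thr) — missense.
Codon 5: ATA (Ile) → CTA (Leu) — missense.
Codon 6: AAT (Asn) → CAT (His) — missense.
Codon 7: GTG (Val) → CTG (Leu) — missense.
Synonymous: 0 of 6.

0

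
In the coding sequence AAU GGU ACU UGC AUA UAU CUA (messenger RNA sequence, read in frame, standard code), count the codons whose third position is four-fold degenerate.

Codon 1 AAU (Asn): third position 2-fold.
Codon 2 GGU (Gly): third position 4-fold.
Codon 3 ACU (Thr): third position 4-fold.
Codon 4 UGC (Cys): third position 2-fold.
Codon 5 AUA (Ile): third position 3-fold.
Codon 6 UAU (Tyr): third position 2-fold.
Codon 7 CUA (Leu): third position 4-fold.
Four-fold degenerate third positions: 3.

3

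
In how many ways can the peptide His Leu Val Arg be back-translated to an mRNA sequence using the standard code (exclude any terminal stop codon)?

His: 2 codons.
Leu: 6 codons.
Val: 4 codons.
Arg: 6 codons.
2 × 6 × 4 × 6 = 288.

288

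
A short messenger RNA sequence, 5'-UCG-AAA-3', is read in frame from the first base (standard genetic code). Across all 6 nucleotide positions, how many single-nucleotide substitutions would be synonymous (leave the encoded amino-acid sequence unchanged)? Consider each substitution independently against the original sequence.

4

Codon 1 (UCG, Ser): 3 synonymous substitutions.
Codon 2 (AAA, Lys): 1 synonymous substitution.
Total: 3 + 1 = 4.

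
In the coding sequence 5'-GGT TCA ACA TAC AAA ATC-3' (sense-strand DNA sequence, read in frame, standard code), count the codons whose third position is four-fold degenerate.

3

Codon 1 GGT (Gly): third position 4-fold.
Codon 2 TCA (Ser): third position 4-fold.
Codon 3 ACA (Thr): third position 4-fold.
Codon 4 TAC (Tyr): third position 2-fold.
Codon 5 AAA (Lys): third position 2-fold.
Codon 6 ATC (Ile): third position 3-fold.
Four-fold degenerate third positions: 3.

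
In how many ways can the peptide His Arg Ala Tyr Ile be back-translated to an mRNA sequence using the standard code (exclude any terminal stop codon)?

His: 2 codons.
Arg: 6 codons.
Ala: 4 codons.
Tyr: 2 codons.
Ile: 3 codons.
2 × 6 × 4 × 2 × 3 = 288.

288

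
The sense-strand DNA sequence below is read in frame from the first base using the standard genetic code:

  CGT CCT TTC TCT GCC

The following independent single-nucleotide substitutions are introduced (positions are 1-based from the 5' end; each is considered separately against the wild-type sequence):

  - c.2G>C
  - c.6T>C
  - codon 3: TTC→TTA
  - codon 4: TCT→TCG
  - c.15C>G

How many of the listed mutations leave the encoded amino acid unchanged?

Codon 1: CGT (Arg) → CCT (Pro) — missense.
Codon 2: CCT (Pro) → CCC (Pro) — synonymous.
Codon 3: TTC (Phe) → TTA (Leu) — missense.
Codon 4: TCT (Ser) → TCG (Ser) — synonymous.
Codon 5: GCC (Ala) → GCG (Ala) — synonymous.
Synonymous: 3 of 5.

3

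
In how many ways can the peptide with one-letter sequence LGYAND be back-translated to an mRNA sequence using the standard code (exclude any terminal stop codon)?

768

Leu: 6 codons.
Gly: 4 codons.
Tyr: 2 codons.
Ala: 4 codons.
Asn: 2 codons.
Asp: 2 codons.
6 × 4 × 2 × 4 × 2 × 2 = 768.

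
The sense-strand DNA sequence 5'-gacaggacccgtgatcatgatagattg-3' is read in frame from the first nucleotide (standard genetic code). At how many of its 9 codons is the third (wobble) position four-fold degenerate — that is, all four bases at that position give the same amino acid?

2

Codon 1 GAC (Asp): third position 2-fold.
Codon 2 AGG (Arg): third position 2-fold.
Codon 3 ACC (Thr): third position 4-fold.
Codon 4 CGT (Arg): third position 4-fold.
Codon 5 GAT (Asp): third position 2-fold.
Codon 6 CAT (His): third position 2-fold.
Codon 7 GAT (Asp): third position 2-fold.
Codon 8 AGA (Arg): third position 2-fold.
Codon 9 TTG (Leu): third position 2-fold.
Four-fold degenerate third positions: 2.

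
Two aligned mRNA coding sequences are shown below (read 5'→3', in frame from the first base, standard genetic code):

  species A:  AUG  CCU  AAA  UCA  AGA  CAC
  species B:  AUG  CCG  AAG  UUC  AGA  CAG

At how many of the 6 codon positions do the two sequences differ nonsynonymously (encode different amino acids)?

2

Codon 1: AUG Met / AUG Met — identical.
Codon 2: CCU Pro / CCG Pro — synonymous.
Codon 3: AAA Lys / AAG Lys — synonymous.
Codon 4: UCA Ser / UUC Phe — nonsynonymous.
Codon 5: AGA Arg / AGA Arg — identical.
Codon 6: CAC His / CAG Gln — nonsynonymous.
Nonsynonymous differences: 2.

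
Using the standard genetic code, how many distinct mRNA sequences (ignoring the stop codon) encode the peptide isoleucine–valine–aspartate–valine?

96

Ile: 3 codons.
Val: 4 codons.
Asp: 2 codons.
Val: 4 codons.
3 × 4 × 2 × 4 = 96.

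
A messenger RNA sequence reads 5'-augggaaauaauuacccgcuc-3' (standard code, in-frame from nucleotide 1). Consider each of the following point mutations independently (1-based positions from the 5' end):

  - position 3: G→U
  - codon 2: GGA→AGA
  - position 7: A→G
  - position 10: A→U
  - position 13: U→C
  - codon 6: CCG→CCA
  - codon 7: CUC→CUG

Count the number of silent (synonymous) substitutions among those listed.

Codon 1: AUG (Met) → AUU (Ile) — missense.
Codon 2: GGA (Gly) → AGA (Arg) — missense.
Codon 3: AAU (Asn) → GAU (Asp) — missense.
Codon 4: AAU (Asn) → UAU (Tyr) — missense.
Codon 5: UAC (Tyr) → CAC (His) — missense.
Codon 6: CCG (Pro) → CCA (Pro) — synonymous.
Codon 7: CUC (Leu) → CUG (Leu) — synonymous.
Synonymous: 2 of 7.

2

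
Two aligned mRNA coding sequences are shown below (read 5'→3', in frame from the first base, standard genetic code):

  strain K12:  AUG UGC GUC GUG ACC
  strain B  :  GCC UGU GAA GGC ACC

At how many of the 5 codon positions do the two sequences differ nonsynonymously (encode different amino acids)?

Codon 1: AUG Met / GCC Ala — nonsynonymous.
Codon 2: UGC Cys / UGU Cys — synonymous.
Codon 3: GUC Val / GAA Glu — nonsynonymous.
Codon 4: GUG Val / GGC Gly — nonsynonymous.
Codon 5: ACC Thr / ACC Thr — identical.
Nonsynonymous differences: 3.

3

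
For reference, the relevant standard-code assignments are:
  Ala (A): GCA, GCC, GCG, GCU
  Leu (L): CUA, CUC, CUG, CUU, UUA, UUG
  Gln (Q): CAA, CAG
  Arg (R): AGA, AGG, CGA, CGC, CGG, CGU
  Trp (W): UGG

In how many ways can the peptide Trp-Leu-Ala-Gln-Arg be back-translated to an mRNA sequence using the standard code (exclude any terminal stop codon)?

288

Trp: 1 codon.
Leu: 6 codons.
Ala: 4 codons.
Gln: 2 codons.
Arg: 6 codons.
1 × 6 × 4 × 2 × 6 = 288.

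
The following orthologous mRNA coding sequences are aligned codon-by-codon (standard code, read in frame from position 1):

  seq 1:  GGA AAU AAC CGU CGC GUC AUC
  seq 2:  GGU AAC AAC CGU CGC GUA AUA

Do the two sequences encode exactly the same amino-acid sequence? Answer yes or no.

yes

Codon 1: GGA Gly / GGU Gly — synonymous.
Codon 2: AAU Asn / AAC Asn — synonymous.
Codon 3: AAC Asn / AAC Asn — identical.
Codon 4: CGU Arg / CGU Arg — identical.
Codon 5: CGC Arg / CGC Arg — identical.
Codon 6: GUC Val / GUA Val — synonymous.
Codon 7: AUC Ile / AUA Ile — synonymous.
Nonsynonymous differences: 0 → same protein.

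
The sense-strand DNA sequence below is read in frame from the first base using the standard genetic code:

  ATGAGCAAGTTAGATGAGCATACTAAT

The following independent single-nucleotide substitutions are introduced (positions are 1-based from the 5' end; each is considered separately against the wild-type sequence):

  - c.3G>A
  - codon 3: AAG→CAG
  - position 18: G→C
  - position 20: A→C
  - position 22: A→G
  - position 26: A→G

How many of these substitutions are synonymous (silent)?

0

Codon 1: ATG (Met) → ATA (Ile) — missense.
Codon 3: AAG (Lys) → CAG (Gln) — missense.
Codon 6: GAG (Glu) → GAC (Asp) — missense.
Codon 7: CAT (His) → CCT (Pro) — missense.
Codon 8: ACT (Thr) → GCT (Ala) — missense.
Codon 9: AAT (Asn) → AGT (Ser) — missense.
Synonymous: 0 of 6.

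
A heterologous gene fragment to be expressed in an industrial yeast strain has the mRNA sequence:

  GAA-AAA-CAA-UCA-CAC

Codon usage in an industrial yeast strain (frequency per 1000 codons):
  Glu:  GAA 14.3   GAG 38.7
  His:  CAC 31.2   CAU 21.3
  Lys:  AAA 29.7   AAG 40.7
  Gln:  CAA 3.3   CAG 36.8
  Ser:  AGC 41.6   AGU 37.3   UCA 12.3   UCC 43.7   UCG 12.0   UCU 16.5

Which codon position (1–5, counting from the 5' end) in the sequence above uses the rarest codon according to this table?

Codon 1 GAA (Glu): 14.3 per 1000.
Codon 2 AAA (Lys): 29.7 per 1000.
Codon 3 CAA (Gln): 3.3 per 1000.
Codon 4 UCA (Ser): 12.3 per 1000.
Codon 5 CAC (His): 31.2 per 1000.
Lowest frequency is 3.3 at codon 3.

3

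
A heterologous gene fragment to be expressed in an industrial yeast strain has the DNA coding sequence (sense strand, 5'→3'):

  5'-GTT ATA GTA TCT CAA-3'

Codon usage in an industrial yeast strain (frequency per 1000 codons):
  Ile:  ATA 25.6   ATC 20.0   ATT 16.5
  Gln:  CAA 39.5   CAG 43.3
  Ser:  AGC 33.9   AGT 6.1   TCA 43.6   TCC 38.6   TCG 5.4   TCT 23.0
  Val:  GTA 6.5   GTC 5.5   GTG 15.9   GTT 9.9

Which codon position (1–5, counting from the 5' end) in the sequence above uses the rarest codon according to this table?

3

Codon 1 GTT (Val): 9.9 per 1000.
Codon 2 ATA (Ile): 25.6 per 1000.
Codon 3 GTA (Val): 6.5 per 1000.
Codon 4 TCT (Ser): 23.0 per 1000.
Codon 5 CAA (Gln): 39.5 per 1000.
Lowest frequency is 6.5 at codon 3.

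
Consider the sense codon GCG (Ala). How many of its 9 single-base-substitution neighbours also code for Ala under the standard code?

Position 1: none → 0 synonymous.
Position 2: none → 0 synonymous.
Position 3: GCT, GCC, GCA → 3 synonymous.
Total: 0 + 0 + 3 = 3.

3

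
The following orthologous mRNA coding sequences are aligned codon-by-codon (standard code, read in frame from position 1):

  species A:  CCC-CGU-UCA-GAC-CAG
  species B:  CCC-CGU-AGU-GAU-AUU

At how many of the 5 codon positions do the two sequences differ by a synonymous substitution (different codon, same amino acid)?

2

Codon 1: CCC Pro / CCC Pro — identical.
Codon 2: CGU Arg / CGU Arg — identical.
Codon 3: UCA Ser / AGU Ser — synonymous.
Codon 4: GAC Asp / GAU Asp — synonymous.
Codon 5: CAG Gln / AUU Ile — nonsynonymous.
Synonymous differences: 2.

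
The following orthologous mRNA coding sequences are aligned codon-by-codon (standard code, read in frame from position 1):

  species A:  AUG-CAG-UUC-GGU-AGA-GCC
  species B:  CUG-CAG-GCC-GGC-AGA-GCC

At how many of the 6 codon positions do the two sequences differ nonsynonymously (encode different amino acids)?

2

Codon 1: AUG Met / CUG Leu — nonsynonymous.
Codon 2: CAG Gln / CAG Gln — identical.
Codon 3: UUC Phe / GCC Ala — nonsynonymous.
Codon 4: GGU Gly / GGC Gly — synonymous.
Codon 5: AGA Arg / AGA Arg — identical.
Codon 6: GCC Ala / GCC Ala — identical.
Nonsynonymous differences: 2.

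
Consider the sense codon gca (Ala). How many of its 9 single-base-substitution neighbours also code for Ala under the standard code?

Position 1: none → 0 synonymous.
Position 2: none → 0 synonymous.
Position 3: GCT, GCC, GCG → 3 synonymous.
Total: 0 + 0 + 3 = 3.

3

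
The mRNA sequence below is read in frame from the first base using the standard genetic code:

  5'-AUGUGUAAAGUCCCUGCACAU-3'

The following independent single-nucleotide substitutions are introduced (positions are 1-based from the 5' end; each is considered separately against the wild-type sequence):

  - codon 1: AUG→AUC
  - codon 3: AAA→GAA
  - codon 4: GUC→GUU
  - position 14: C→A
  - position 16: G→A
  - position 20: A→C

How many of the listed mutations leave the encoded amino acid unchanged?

Codon 1: AUG (Met) → AUC (Ile) — missense.
Codon 3: AAA (Lys) → GAA (Glu) — missense.
Codon 4: GUC (Val) → GUU (Val) — synonymous.
Codon 5: CCU (Pro) → CAU (His) — missense.
Codon 6: GCA (Ala) → ACA (Thr) — missense.
Codon 7: CAU (His) → CCU (Pro) — missense.
Synonymous: 1 of 6.

1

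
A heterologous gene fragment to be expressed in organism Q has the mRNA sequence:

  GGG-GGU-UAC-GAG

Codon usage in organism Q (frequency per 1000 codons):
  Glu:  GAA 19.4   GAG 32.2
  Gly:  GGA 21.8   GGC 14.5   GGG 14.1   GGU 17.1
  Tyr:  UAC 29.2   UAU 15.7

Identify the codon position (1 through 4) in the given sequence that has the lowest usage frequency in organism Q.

Codon 1 GGG (Gly): 14.1 per 1000.
Codon 2 GGU (Gly): 17.1 per 1000.
Codon 3 UAC (Tyr): 29.2 per 1000.
Codon 4 GAG (Glu): 32.2 per 1000.
Lowest frequency is 14.1 at codon 1.

1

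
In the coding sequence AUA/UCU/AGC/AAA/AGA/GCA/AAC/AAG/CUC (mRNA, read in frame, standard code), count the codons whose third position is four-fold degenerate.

3

Codon 1 AUA (Ile): third position 3-fold.
Codon 2 UCU (Ser): third position 4-fold.
Codon 3 AGC (Ser): third position 2-fold.
Codon 4 AAA (Lys): third position 2-fold.
Codon 5 AGA (Arg): third position 2-fold.
Codon 6 GCA (Ala): third position 4-fold.
Codon 7 AAC (Asn): third position 2-fold.
Codon 8 AAG (Lys): third position 2-fold.
Codon 9 CUC (Leu): third position 4-fold.
Four-fold degenerate third positions: 3.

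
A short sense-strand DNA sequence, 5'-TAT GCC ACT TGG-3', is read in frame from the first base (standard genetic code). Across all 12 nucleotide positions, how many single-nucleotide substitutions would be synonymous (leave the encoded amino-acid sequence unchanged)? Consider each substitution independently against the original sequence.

Codon 1 (TAT, Tyr): 1 synonymous substitution.
Codon 2 (GCC, Ala): 3 synonymous substitutions.
Codon 3 (ACT, Thr): 3 synonymous substitutions.
Codon 4 (TGG, Trp): 0 synonymous substitutions.
Total: 1 + 3 + 3 + 0 = 7.

7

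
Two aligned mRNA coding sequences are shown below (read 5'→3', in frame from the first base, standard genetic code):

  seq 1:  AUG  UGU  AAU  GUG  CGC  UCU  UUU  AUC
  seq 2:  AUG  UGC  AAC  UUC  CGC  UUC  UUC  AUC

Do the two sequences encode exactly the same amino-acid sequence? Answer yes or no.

no

Codon 1: AUG Met / AUG Met — identical.
Codon 2: UGU Cys / UGC Cys — synonymous.
Codon 3: AAU Asn / AAC Asn — synonymous.
Codon 4: GUG Val / UUC Phe — nonsynonymous.
Codon 5: CGC Arg / CGC Arg — identical.
Codon 6: UCU Ser / UUC Phe — nonsynonymous.
Codon 7: UUU Phe / UUC Phe — synonymous.
Codon 8: AUC Ile / AUC Ile — identical.
Nonsynonymous differences: 2 → different protein.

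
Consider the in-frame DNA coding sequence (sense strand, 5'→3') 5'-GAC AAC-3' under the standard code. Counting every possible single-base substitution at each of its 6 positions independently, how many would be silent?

2

Codon 1 (GAC, Asp): 1 synonymous substitution.
Codon 2 (AAC, Asn): 1 synonymous substitution.
Total: 1 + 1 = 2.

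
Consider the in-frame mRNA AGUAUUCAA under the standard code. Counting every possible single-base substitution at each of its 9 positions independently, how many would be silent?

4

Codon 1 (AGU, Ser): 1 synonymous substitution.
Codon 2 (AUU, Ile): 2 synonymous substitutions.
Codon 3 (CAA, Gln): 1 synonymous substitution.
Total: 1 + 2 + 1 = 4.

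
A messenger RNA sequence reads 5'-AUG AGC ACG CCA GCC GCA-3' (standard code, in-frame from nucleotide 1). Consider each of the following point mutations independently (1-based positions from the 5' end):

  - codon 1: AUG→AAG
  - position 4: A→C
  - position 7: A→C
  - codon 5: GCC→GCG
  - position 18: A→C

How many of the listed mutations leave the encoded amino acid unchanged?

2

Codon 1: AUG (Met) → AAG (Lys) — missense.
Codon 2: AGC (Ser) → CGC (Arg) — missense.
Codon 3: ACG (Thr) → CCG (Pro) — missense.
Codon 5: GCC (Ala) → GCG (Ala) — synonymous.
Codon 6: GCA (Ala) → GCC (Ala) — synonymous.
Synonymous: 2 of 5.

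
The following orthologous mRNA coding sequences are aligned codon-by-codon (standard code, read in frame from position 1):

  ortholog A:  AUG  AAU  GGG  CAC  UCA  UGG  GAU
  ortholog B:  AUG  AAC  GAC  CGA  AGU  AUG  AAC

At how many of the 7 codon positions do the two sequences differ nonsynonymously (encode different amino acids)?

4

Codon 1: AUG Met / AUG Met — identical.
Codon 2: AAU Asn / AAC Asn — synonymous.
Codon 3: GGG Gly / GAC Asp — nonsynonymous.
Codon 4: CAC His / CGA Arg — nonsynonymous.
Codon 5: UCA Ser / AGU Ser — synonymous.
Codon 6: UGG Trp / AUG Met — nonsynonymous.
Codon 7: GAU Asp / AAC Asn — nonsynonymous.
Nonsynonymous differences: 4.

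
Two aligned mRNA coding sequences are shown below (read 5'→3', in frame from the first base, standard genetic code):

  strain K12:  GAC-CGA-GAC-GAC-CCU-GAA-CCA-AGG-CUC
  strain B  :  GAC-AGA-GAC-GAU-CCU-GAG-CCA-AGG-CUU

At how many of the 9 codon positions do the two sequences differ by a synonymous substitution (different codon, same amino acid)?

4

Codon 1: GAC Asp / GAC Asp — identical.
Codon 2: CGA Arg / AGA Arg — synonymous.
Codon 3: GAC Asp / GAC Asp — identical.
Codon 4: GAC Asp / GAU Asp — synonymous.
Codon 5: CCU Pro / CCU Pro — identical.
Codon 6: GAA Glu / GAG Glu — synonymous.
Codon 7: CCA Pro / CCA Pro — identical.
Codon 8: AGG Arg / AGG Arg — identical.
Codon 9: CUC Leu / CUU Leu — synonymous.
Synonymous differences: 4.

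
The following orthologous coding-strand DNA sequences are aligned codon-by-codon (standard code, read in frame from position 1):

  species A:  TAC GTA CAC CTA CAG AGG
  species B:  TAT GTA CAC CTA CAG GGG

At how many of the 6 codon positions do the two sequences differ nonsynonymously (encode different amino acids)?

Codon 1: TAC Tyr / TAT Tyr — synonymous.
Codon 2: GTA Val / GTA Val — identical.
Codon 3: CAC His / CAC His — identical.
Codon 4: CTA Leu / CTA Leu — identical.
Codon 5: CAG Gln / CAG Gln — identical.
Codon 6: AGG Arg / GGG Gly — nonsynonymous.
Nonsynonymous differences: 1.

1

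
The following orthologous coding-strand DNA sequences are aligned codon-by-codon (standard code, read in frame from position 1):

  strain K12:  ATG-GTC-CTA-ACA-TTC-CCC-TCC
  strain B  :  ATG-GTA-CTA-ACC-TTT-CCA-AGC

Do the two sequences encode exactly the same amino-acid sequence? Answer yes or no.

yes

Codon 1: ATG Met / ATG Met — identical.
Codon 2: GTC Val / GTA Val — synonymous.
Codon 3: CTA Leu / CTA Leu — identical.
Codon 4: ACA Thr / ACC Thr — synonymous.
Codon 5: TTC Phe / TTT Phe — synonymous.
Codon 6: CCC Pro / CCA Pro — synonymous.
Codon 7: TCC Ser / AGC Ser — synonymous.
Nonsynonymous differences: 0 → same protein.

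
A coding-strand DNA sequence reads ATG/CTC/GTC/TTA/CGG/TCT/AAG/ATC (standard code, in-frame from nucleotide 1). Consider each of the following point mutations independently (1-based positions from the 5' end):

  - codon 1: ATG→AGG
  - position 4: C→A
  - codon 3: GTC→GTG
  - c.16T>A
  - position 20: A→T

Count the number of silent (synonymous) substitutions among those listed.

1

Codon 1: ATG (Met) → AGG (Arg) — missense.
Codon 2: CTC (Leu) → ATC (Ile) — missense.
Codon 3: GTC (Val) → GTG (Val) — synonymous.
Codon 6: TCT (Ser) → ACT (Thr) — missense.
Codon 7: AAG (Lys) → ATG (Met) — missense.
Synonymous: 1 of 5.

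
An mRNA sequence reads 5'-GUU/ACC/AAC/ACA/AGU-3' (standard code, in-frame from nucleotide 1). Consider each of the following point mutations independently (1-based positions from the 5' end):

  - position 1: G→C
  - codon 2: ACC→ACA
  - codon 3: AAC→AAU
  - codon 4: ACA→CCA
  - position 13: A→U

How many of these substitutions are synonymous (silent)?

2

Codon 1: GUU (Val) → CUU (Leu) — missense.
Codon 2: ACC (Thr) → ACA (Thr) — synonymous.
Codon 3: AAC (Asn) → AAU (Asn) — synonymous.
Codon 4: ACA (Thr) → CCA (Pro) — missense.
Codon 5: AGU (Ser) → UGU (Cys) — missense.
Synonymous: 2 of 5.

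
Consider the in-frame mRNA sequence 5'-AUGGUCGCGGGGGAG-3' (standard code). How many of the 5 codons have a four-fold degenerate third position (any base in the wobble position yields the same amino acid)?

Codon 1 AUG (Met): third position 1-fold.
Codon 2 GUC (Val): third position 4-fold.
Codon 3 GCG (Ala): third position 4-fold.
Codon 4 GGG (Gly): third position 4-fold.
Codon 5 GAG (Glu): third position 2-fold.
Four-fold degenerate third positions: 3.

3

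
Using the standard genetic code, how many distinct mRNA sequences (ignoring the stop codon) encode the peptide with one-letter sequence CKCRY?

96

Cys: 2 codons.
Lys: 2 codons.
Cys: 2 codons.
Arg: 6 codons.
Tyr: 2 codons.
2 × 2 × 2 × 6 × 2 = 96.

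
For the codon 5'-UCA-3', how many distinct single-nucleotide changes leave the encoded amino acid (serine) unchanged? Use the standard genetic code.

Position 1: none → 0 synonymous.
Position 2: none → 0 synonymous.
Position 3: UCU, UCC, UCG → 3 synonymous.
Total: 0 + 0 + 3 = 3.

3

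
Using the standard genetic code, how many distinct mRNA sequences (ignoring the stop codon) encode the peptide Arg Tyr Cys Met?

Arg: 6 codons.
Tyr: 2 codons.
Cys: 2 codons.
Met: 1 codon.
6 × 2 × 2 × 1 = 24.

24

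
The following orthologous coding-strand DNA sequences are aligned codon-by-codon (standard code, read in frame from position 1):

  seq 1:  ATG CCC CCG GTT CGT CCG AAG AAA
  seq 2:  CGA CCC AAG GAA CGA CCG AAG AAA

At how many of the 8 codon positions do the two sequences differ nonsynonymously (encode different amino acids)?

3

Codon 1: ATG Met / CGA Arg — nonsynonymous.
Codon 2: CCC Pro / CCC Pro — identical.
Codon 3: CCG Pro / AAG Lys — nonsynonymous.
Codon 4: GTT Val / GAA Glu — nonsynonymous.
Codon 5: CGT Arg / CGA Arg — synonymous.
Codon 6: CCG Pro / CCG Pro — identical.
Codon 7: AAG Lys / AAG Lys — identical.
Codon 8: AAA Lys / AAA Lys — identical.
Nonsynonymous differences: 3.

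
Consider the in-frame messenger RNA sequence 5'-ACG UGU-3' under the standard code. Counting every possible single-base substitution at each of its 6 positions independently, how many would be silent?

4

Codon 1 (ACG, Thr): 3 synonymous substitutions.
Codon 2 (UGU, Cys): 1 synonymous substitution.
Total: 3 + 1 = 4.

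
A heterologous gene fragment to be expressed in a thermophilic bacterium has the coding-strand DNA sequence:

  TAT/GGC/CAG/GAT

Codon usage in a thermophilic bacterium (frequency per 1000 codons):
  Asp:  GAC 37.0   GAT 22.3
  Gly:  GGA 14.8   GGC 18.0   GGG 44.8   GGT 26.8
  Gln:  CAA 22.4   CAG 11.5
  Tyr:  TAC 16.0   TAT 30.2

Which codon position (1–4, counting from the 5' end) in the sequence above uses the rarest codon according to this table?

3

Codon 1 TAT (Tyr): 30.2 per 1000.
Codon 2 GGC (Gly): 18.0 per 1000.
Codon 3 CAG (Gln): 11.5 per 1000.
Codon 4 GAT (Asp): 22.3 per 1000.
Lowest frequency is 11.5 at codon 3.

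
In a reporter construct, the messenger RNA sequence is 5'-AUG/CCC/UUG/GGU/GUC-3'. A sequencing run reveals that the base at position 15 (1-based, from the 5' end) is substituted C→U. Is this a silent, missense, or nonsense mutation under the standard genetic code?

Position 15 falls in codon 5: GUC → Val.
After the substitution the codon is GUU → Val.
Both encode Val, so the change is synonymous.

silent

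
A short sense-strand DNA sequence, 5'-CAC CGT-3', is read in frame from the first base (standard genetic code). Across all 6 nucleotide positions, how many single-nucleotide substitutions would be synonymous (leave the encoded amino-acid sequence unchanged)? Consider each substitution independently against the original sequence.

4

Codon 1 (CAC, His): 1 synonymous substitution.
Codon 2 (CGT, Arg): 3 synonymous substitutions.
Total: 1 + 3 = 4.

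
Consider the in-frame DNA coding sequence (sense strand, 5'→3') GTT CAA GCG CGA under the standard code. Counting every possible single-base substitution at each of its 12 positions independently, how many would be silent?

11

Codon 1 (GTT, Val): 3 synonymous substitutions.
Codon 2 (CAA, Gln): 1 synonymous substitution.
Codon 3 (GCG, Ala): 3 synonymous substitutions.
Codon 4 (CGA, Arg): 4 synonymous substitutions.
Total: 3 + 1 + 3 + 4 = 11.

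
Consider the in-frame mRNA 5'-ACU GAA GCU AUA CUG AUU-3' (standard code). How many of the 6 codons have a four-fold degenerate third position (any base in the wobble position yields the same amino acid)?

3

Codon 1 ACU (Thr): third position 4-fold.
Codon 2 GAA (Glu): third position 2-fold.
Codon 3 GCU (Ala): third position 4-fold.
Codon 4 AUA (Ile): third position 3-fold.
Codon 5 CUG (Leu): third position 4-fold.
Codon 6 AUU (Ile): third position 3-fold.
Four-fold degenerate third positions: 3.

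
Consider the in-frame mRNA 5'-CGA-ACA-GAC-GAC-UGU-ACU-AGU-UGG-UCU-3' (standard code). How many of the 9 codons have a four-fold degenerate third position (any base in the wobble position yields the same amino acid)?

Codon 1 CGA (Arg): third position 4-fold.
Codon 2 ACA (Thr): third position 4-fold.
Codon 3 GAC (Asp): third position 2-fold.
Codon 4 GAC (Asp): third position 2-fold.
Codon 5 UGU (Cys): third position 2-fold.
Codon 6 ACU (Thr): third position 4-fold.
Codon 7 AGU (Ser): third position 2-fold.
Codon 8 UGG (Trp): third position 1-fold.
Codon 9 UCU (Ser): third position 4-fold.
Four-fold degenerate third positions: 4.

4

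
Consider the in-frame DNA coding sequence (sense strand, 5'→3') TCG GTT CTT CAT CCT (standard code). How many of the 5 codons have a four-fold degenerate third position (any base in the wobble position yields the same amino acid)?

Codon 1 TCG (Ser): third position 4-fold.
Codon 2 GTT (Val): third position 4-fold.
Codon 3 CTT (Leu): third position 4-fold.
Codon 4 CAT (His): third position 2-fold.
Codon 5 CCT (Pro): third position 4-fold.
Four-fold degenerate third positions: 4.

4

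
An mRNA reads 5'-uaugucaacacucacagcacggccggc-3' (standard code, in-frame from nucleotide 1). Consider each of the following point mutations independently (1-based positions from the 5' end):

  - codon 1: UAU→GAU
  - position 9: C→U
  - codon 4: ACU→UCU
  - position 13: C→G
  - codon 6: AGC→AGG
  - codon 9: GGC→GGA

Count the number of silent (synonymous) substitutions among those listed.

2

Codon 1: UAU (Tyr) → GAU (Asp) — missense.
Codon 3: AAC (Asn) → AAU (Asn) — synonymous.
Codon 4: ACU (Thr) → UCU (Ser) — missense.
Codon 5: CAC (His) → GAC (Asp) — missense.
Codon 6: AGC (Ser) → AGG (Arg) — missense.
Codon 9: GGC (Gly) → GGA (Gly) — synonymous.
Synonymous: 2 of 6.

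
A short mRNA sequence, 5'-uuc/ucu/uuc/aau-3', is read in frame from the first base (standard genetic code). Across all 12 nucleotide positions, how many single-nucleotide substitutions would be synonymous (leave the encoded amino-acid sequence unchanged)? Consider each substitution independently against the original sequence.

Codon 1 (UUC, Phe): 1 synonymous substitution.
Codon 2 (UCU, Ser): 3 synonymous substitutions.
Codon 3 (UUC, Phe): 1 synonymous substitution.
Codon 4 (AAU, Asn): 1 synonymous substitution.
Total: 1 + 3 + 1 + 1 = 6.

6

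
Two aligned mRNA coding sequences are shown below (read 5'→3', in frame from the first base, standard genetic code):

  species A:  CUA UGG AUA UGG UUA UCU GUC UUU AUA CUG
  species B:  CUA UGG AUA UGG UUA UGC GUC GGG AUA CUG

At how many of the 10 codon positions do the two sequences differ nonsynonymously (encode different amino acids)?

Codon 1: CUA Leu / CUA Leu — identical.
Codon 2: UGG Trp / UGG Trp — identical.
Codon 3: AUA Ile / AUA Ile — identical.
Codon 4: UGG Trp / UGG Trp — identical.
Codon 5: UUA Leu / UUA Leu — identical.
Codon 6: UCU Ser / UGC Cys — nonsynonymous.
Codon 7: GUC Val / GUC Val — identical.
Codon 8: UUU Phe / GGG Gly — nonsynonymous.
Codon 9: AUA Ile / AUA Ile — identical.
Codon 10: CUG Leu / CUG Leu — identical.
Nonsynonymous differences: 2.

2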